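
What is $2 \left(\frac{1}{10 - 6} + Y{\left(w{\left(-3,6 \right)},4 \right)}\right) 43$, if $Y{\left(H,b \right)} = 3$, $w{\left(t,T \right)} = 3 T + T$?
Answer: $\frac{559}{2} \approx 279.5$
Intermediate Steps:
$w{\left(t,T \right)} = 4 T$
$2 \left(\frac{1}{10 - 6} + Y{\left(w{\left(-3,6 \right)},4 \right)}\right) 43 = 2 \left(\frac{1}{10 - 6} + 3\right) 43 = 2 \left(\frac{1}{4} + 3\right) 43 = 2 \cdot \frac{13}{4} \cdot 43 = \frac{13}{2} \cdot 43 = \frac{559}{2}$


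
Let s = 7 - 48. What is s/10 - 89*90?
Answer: -80141/10 ≈ -8014.1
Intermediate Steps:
s = -41
s/10 - 89*90 = -41/10 - 89*90 = -41*1/10 - 8010 = -41/10 - 8010 = -80141/10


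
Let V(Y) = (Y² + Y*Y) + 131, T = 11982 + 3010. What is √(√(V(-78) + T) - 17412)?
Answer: √(-17412 + √27291) ≈ 131.33*I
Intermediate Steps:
T = 14992
V(Y) = 131 + 2*Y² (V(Y) = (Y² + Y²) + 131 = 2*Y² + 131 = 131 + 2*Y²)
√(√(V(-78) + T) - 17412) = √(√((131 + 2*(-78)²) + 14992) - 17412) = √(√((131 + 2*6084) + 14992) - 17412) = √(√((131 + 12168) + 14992) - 17412) = √(√(12299 + 14992) - 17412) = √(√27291 - 17412) = √(-17412 + √27291)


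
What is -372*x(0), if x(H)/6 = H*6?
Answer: 0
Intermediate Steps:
x(H) = 36*H (x(H) = 6*(H*6) = 6*(6*H) = 36*H)
-372*x(0) = -13392*0 = -372*0 = 0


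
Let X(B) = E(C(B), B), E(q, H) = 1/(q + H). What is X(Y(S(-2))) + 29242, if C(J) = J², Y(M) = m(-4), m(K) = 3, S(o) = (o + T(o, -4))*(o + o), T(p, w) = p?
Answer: 350905/12 ≈ 29242.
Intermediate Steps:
S(o) = 4*o² (S(o) = (o + o)*(o + o) = (2*o)*(2*o) = 4*o²)
Y(M) = 3
E(q, H) = 1/(H + q)
X(B) = 1/(B + B²)
X(Y(S(-2))) + 29242 = 1/(3*(1 + 3)) + 29242 = (⅓)/4 + 29242 = (⅓)*(¼) + 29242 = 1/12 + 29242 = 350905/12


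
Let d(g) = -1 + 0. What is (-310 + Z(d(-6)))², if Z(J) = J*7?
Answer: 100489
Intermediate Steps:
d(g) = -1
Z(J) = 7*J
(-310 + Z(d(-6)))² = (-310 + 7*(-1))² = (-310 - 7)² = (-317)² = 100489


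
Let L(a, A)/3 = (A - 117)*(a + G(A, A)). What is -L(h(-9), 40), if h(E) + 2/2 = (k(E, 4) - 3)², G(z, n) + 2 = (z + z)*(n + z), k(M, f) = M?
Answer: 1510971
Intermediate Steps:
G(z, n) = -2 + 2*z*(n + z) (G(z, n) = -2 + (z + z)*(n + z) = -2 + (2*z)*(n + z) = -2 + 2*z*(n + z))
h(E) = -1 + (-3 + E)² (h(E) = -1 + (E - 3)² = -1 + (-3 + E)²)
L(a, A) = 3*(-117 + A)*(-2 + a + 4*A²) (L(a, A) = 3*((A - 117)*(a + (-2 + 2*A² + 2*A*A))) = 3*((-117 + A)*(a + (-2 + 2*A² + 2*A²))) = 3*((-117 + A)*(a + (-2 + 4*A²))) = 3*((-117 + A)*(-2 + a + 4*A²)) = 3*(-117 + A)*(-2 + a + 4*A²))
-L(h(-9), 40) = -(702 - 1404*40² - 351*(-1 + (-3 - 9)²) - 6*40 + 12*40³ + 3*40*(-1 + (-3 - 9)²)) = -(702 - 1404*1600 - 351*(-1 + (-12)²) - 240 + 12*64000 + 3*40*(-1 + (-12)²)) = -(702 - 2246400 - 351*(-1 + 144) - 240 + 768000 + 3*40*(-1 + 144)) = -(702 - 2246400 - 351*143 - 240 + 768000 + 3*40*143) = -(702 - 2246400 - 50193 - 240 + 768000 + 17160) = -1*(-1510971) = 1510971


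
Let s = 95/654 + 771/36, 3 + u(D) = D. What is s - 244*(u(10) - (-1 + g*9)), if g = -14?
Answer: -14246055/436 ≈ -32674.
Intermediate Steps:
u(D) = -3 + D
s = 9401/436 (s = 95*(1/654) + 771*(1/36) = 95/654 + 257/12 = 9401/436 ≈ 21.562)
s - 244*(u(10) - (-1 + g*9)) = 9401/436 - 244*((-3 + 10) - (-1 - 14*9)) = 9401/436 - 244*(7 - (-1 - 126)) = 9401/436 - 244*(7 - 1*(-127)) = 9401/436 - 244*(7 + 127) = 9401/436 - 244*134 = 9401/436 - 32696 = -14246055/436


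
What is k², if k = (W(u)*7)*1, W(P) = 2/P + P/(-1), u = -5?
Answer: 25921/25 ≈ 1036.8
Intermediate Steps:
W(P) = -P + 2/P (W(P) = 2/P + P*(-1) = 2/P - P = -P + 2/P)
k = 161/5 (k = ((-1*(-5) + 2/(-5))*7)*1 = ((5 + 2*(-⅕))*7)*1 = ((5 - ⅖)*7)*1 = ((23/5)*7)*1 = (161/5)*1 = 161/5 ≈ 32.200)
k² = (161/5)² = 25921/25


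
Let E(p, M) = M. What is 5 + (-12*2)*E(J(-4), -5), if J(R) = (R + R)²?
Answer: 125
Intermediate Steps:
J(R) = 4*R² (J(R) = (2*R)² = 4*R²)
5 + (-12*2)*E(J(-4), -5) = 5 - 12*2*(-5) = 5 - 24*(-5) = 5 + 120 = 125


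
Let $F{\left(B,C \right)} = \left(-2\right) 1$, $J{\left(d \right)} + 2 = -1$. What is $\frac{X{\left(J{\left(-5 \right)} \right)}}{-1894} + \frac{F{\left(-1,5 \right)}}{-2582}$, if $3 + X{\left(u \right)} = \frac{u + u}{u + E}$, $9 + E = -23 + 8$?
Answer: $\frac{49321}{22006386} \approx 0.0022412$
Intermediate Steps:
$J{\left(d \right)} = -3$ ($J{\left(d \right)} = -2 - 1 = -3$)
$E = -24$ ($E = -9 + \left(-23 + 8\right) = -9 - 15 = -24$)
$X{\left(u \right)} = -3 + \frac{2 u}{-24 + u}$ ($X{\left(u \right)} = -3 + \frac{u + u}{u - 24} = -3 + \frac{2 u}{-24 + u}$)
$F{\left(B,C \right)} = -2$
$\frac{X{\left(J{\left(-5 \right)} \right)}}{-1894} + \frac{F{\left(-1,5 \right)}}{-2582} = \frac{\frac{1}{-24 - 3} \left(72 - -3\right)}{-1894} - \frac{2}{-2582} = \frac{72 + 3}{-27} \left(- \frac{1}{1894}\right) - - \frac{1}{1291} = \left(- \frac{1}{27}\right) 75 \left(- \frac{1}{1894}\right) + \frac{1}{1291} = \left(- \frac{25}{9}\right) \left(- \frac{1}{1894}\right) + \frac{1}{1291} = \frac{25}{17046} + \frac{1}{1291} = \frac{49321}{22006386}$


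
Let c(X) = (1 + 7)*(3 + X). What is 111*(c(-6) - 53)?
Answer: -8547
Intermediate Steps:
c(X) = 24 + 8*X (c(X) = 8*(3 + X) = 24 + 8*X)
111*(c(-6) - 53) = 111*((24 + 8*(-6)) - 53) = 111*((24 - 48) - 53) = 111*(-24 - 53) = 111*(-77) = -8547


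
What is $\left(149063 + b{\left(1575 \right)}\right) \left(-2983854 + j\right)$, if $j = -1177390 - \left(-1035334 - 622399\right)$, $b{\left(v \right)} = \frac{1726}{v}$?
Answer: $- \frac{587764175863961}{1575} \approx -3.7318 \cdot 10^{11}$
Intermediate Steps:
$j = 480343$ ($j = -1177390 - \left(-1035334 - 622399\right) = -1177390 - -1657733 = -1177390 + 1657733 = 480343$)
$\left(149063 + b{\left(1575 \right)}\right) \left(-2983854 + j\right) = \left(149063 + \frac{1726}{1575}\right) \left(-2983854 + 480343\right) = \left(149063 + 1726 \cdot \frac{1}{1575}\right) \left(-2503511\right) = \left(149063 + \frac{1726}{1575}\right) \left(-2503511\right) = \frac{234775951}{1575} \left(-2503511\right) = - \frac{587764175863961}{1575}$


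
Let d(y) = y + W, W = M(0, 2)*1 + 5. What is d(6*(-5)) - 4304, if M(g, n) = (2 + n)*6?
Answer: -4305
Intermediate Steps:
M(g, n) = 12 + 6*n
W = 29 (W = (12 + 6*2)*1 + 5 = (12 + 12)*1 + 5 = 24*1 + 5 = 24 + 5 = 29)
d(y) = 29 + y (d(y) = y + 29 = 29 + y)
d(6*(-5)) - 4304 = (29 + 6*(-5)) - 4304 = (29 - 30) - 4304 = -1 - 4304 = -4305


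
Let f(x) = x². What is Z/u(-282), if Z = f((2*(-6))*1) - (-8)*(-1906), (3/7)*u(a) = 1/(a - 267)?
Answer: 24876288/7 ≈ 3.5538e+6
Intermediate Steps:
u(a) = 7/(3*(-267 + a)) (u(a) = 7/(3*(a - 267)) = 7/(3*(-267 + a)))
Z = -15104 (Z = ((2*(-6))*1)² - (-8)*(-1906) = (-12*1)² - 1*15248 = (-12)² - 15248 = 144 - 15248 = -15104)
Z/u(-282) = -15104/(7/(3*(-267 - 282))) = -15104/((7/3)/(-549)) = -15104/((7/3)*(-1/549)) = -15104/(-7/1647) = -15104*(-1647/7) = 24876288/7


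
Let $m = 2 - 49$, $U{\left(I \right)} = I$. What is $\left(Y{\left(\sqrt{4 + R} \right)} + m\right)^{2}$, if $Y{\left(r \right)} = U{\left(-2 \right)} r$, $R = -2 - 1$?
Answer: $2401$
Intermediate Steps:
$R = -3$
$Y{\left(r \right)} = - 2 r$
$m = -47$
$\left(Y{\left(\sqrt{4 + R} \right)} + m\right)^{2} = \left(- 2 \sqrt{4 - 3} - 47\right)^{2} = \left(- 2 \sqrt{1} - 47\right)^{2} = \left(\left(-2\right) 1 - 47\right)^{2} = \left(-2 - 47\right)^{2} = \left(-49\right)^{2} = 2401$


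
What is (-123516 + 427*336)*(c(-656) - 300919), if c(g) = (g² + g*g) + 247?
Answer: 11175360000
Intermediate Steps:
c(g) = 247 + 2*g² (c(g) = (g² + g²) + 247 = 2*g² + 247 = 247 + 2*g²)
(-123516 + 427*336)*(c(-656) - 300919) = (-123516 + 427*336)*((247 + 2*(-656)²) - 300919) = (-123516 + 143472)*((247 + 2*430336) - 300919) = 19956*((247 + 860672) - 300919) = 19956*(860919 - 300919) = 19956*560000 = 11175360000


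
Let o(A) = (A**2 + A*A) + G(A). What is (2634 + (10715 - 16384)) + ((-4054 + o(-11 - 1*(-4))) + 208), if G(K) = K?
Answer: -6790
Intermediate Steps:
o(A) = A + 2*A**2 (o(A) = (A**2 + A*A) + A = (A**2 + A**2) + A = 2*A**2 + A = A + 2*A**2)
(2634 + (10715 - 16384)) + ((-4054 + o(-11 - 1*(-4))) + 208) = (2634 + (10715 - 16384)) + ((-4054 + (-11 - 1*(-4))*(1 + 2*(-11 - 1*(-4)))) + 208) = (2634 - 5669) + ((-4054 + (-11 + 4)*(1 + 2*(-11 + 4))) + 208) = -3035 + ((-4054 - 7*(1 + 2*(-7))) + 208) = -3035 + ((-4054 - 7*(1 - 14)) + 208) = -3035 + ((-4054 - 7*(-13)) + 208) = -3035 + ((-4054 + 91) + 208) = -3035 + (-3963 + 208) = -3035 - 3755 = -6790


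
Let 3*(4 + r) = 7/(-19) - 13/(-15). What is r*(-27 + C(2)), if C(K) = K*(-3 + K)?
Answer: 95062/855 ≈ 111.18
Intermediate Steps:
r = -3278/855 (r = -4 + (7/(-19) - 13/(-15))/3 = -4 + (7*(-1/19) - 13*(-1/15))/3 = -4 + (-7/19 + 13/15)/3 = -4 + (1/3)*(142/285) = -4 + 142/855 = -3278/855 ≈ -3.8339)
r*(-27 + C(2)) = -3278*(-27 + 2*(-3 + 2))/855 = -3278*(-27 + 2*(-1))/855 = -3278*(-27 - 2)/855 = -3278/855*(-29) = 95062/855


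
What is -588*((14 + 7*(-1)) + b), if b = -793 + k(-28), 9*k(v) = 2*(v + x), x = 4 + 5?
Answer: 1393952/3 ≈ 4.6465e+5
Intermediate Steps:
x = 9
k(v) = 2 + 2*v/9 (k(v) = (2*(v + 9))/9 = (2*(9 + v))/9 = (18 + 2*v)/9 = 2 + 2*v/9)
b = -7175/9 (b = -793 + (2 + (2/9)*(-28)) = -793 + (2 - 56/9) = -793 - 38/9 = -7175/9 ≈ -797.22)
-588*((14 + 7*(-1)) + b) = -588*((14 + 7*(-1)) - 7175/9) = -588*((14 - 7) - 7175/9) = -588*(7 - 7175/9) = -588*(-7112/9) = 1393952/3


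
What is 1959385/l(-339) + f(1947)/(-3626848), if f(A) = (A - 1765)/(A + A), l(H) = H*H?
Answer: 40814585172191/2393839365984 ≈ 17.050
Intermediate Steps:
l(H) = H²
f(A) = (-1765 + A)/(2*A) (f(A) = (-1765 + A)/((2*A)) = (-1765 + A)*(1/(2*A)) = (-1765 + A)/(2*A))
1959385/l(-339) + f(1947)/(-3626848) = 1959385/((-339)²) + ((½)*(-1765 + 1947)/1947)/(-3626848) = 1959385/114921 + ((½)*(1/1947)*182)*(-1/3626848) = 1959385*(1/114921) + (91/1947)*(-1/3626848) = 1959385/114921 - 91/7061473056 = 40814585172191/2393839365984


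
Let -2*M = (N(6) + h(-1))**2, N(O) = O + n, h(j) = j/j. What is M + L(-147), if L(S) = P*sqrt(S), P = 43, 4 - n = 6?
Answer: -25/2 + 301*I*sqrt(3) ≈ -12.5 + 521.35*I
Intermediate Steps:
n = -2 (n = 4 - 1*6 = 4 - 6 = -2)
h(j) = 1
N(O) = -2 + O (N(O) = O - 2 = -2 + O)
M = -25/2 (M = -((-2 + 6) + 1)**2/2 = -(4 + 1)**2/2 = -1/2*5**2 = -1/2*25 = -25/2 ≈ -12.500)
L(S) = 43*sqrt(S)
M + L(-147) = -25/2 + 43*sqrt(-147) = -25/2 + 43*(7*I*sqrt(3)) = -25/2 + 301*I*sqrt(3)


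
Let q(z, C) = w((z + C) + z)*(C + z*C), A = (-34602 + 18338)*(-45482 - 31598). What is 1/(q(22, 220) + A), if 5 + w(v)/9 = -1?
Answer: 1/1253355880 ≈ 7.9786e-10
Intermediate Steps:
w(v) = -54 (w(v) = -45 + 9*(-1) = -45 - 9 = -54)
A = 1253629120 (A = -16264*(-77080) = 1253629120)
q(z, C) = -54*C - 54*C*z (q(z, C) = -54*(C + z*C) = -54*(C + C*z) = -54*C - 54*C*z)
1/(q(22, 220) + A) = 1/(-54*220*(1 + 22) + 1253629120) = 1/(-54*220*23 + 1253629120) = 1/(-273240 + 1253629120) = 1/1253355880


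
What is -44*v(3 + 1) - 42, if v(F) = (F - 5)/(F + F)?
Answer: -73/2 ≈ -36.500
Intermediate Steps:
v(F) = (-5 + F)/(2*F) (v(F) = (-5 + F)/((2*F)) = (-5 + F)*(1/(2*F)) = (-5 + F)/(2*F))
-44*v(3 + 1) - 42 = -22*(-5 + (3 + 1))/(3 + 1) - 42 = -22*(-5 + 4)/4 - 42 = -22*(-1)/4 - 42 = -44*(-1/8) - 42 = 11/2 - 42 = -73/2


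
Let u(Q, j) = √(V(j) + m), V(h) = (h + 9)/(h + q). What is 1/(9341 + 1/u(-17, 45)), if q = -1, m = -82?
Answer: 16598957/155050857359 + I*√39094/155050857359 ≈ 0.00010705 + 1.2752e-9*I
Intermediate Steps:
V(h) = (9 + h)/(-1 + h) (V(h) = (h + 9)/(h - 1) = (9 + h)/(-1 + h))
u(Q, j) = √(-82 + (9 + j)/(-1 + j)) (u(Q, j) = √((9 + j)/(-1 + j) - 82) = √(-82 + (9 + j)/(-1 + j)))
1/(9341 + 1/u(-17, 45)) = 1/(9341 + 1/(√((91 - 81*45)/(-1 + 45)))) = 1/(9341 + 1/(√((91 - 3645)/44))) = 1/(9341 + 1/(√((1/44)*(-3554)))) = 1/(9341 + 1/(√(-1777/22))) = 1/(9341 + 1/(I*√39094/22)) = 1/(9341 - I*√39094/1777)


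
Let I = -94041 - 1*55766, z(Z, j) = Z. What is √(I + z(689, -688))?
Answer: I*√149118 ≈ 386.16*I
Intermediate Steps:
I = -149807 (I = -94041 - 55766 = -149807)
√(I + z(689, -688)) = √(-149807 + 689) = √(-149118) = I*√149118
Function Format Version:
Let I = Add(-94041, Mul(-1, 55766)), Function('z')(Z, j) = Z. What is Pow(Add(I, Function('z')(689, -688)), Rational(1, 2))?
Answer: Mul(I, Pow(149118, Rational(1, 2))) ≈ Mul(386.16, I)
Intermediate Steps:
I = -149807 (I = Add(-94041, -55766) = -149807)
Pow(Add(I, Function('z')(689, -688)), Rational(1, 2)) = Pow(Add(-149807, 689), Rational(1, 2)) = Pow(-149118, Rational(1, 2)) = Mul(I, Pow(149118, Rational(1, 2)))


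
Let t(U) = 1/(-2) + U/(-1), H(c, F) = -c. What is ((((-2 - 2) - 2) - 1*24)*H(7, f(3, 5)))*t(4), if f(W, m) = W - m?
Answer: -945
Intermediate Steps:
t(U) = -½ - U (t(U) = 1*(-½) + U*(-1) = -½ - U)
((((-2 - 2) - 2) - 1*24)*H(7, f(3, 5)))*t(4) = ((((-2 - 2) - 2) - 1*24)*(-1*7))*(-½ - 1*4) = (((-4 - 2) - 24)*(-7))*(-½ - 4) = ((-6 - 24)*(-7))*(-9/2) = -30*(-7)*(-9/2) = 210*(-9/2) = -945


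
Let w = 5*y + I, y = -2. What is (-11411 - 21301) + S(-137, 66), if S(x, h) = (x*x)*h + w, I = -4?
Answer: 1206028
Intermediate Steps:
w = -14 (w = 5*(-2) - 4 = -10 - 4 = -14)
S(x, h) = -14 + h*x**2 (S(x, h) = (x*x)*h - 14 = x**2*h - 14 = h*x**2 - 14 = -14 + h*x**2)
(-11411 - 21301) + S(-137, 66) = (-11411 - 21301) + (-14 + 66*(-137)**2) = -32712 + (-14 + 66*18769) = -32712 + (-14 + 1238754) = -32712 + 1238740 = 1206028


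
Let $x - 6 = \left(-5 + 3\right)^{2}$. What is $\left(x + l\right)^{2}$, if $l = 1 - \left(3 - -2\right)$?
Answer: $36$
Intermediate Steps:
$x = 10$ ($x = 6 + \left(-5 + 3\right)^{2} = 6 + \left(-2\right)^{2} = 6 + 4 = 10$)
$l = -4$ ($l = 1 - \left(3 + 2\right) = 1 - 5 = -4$)
$\left(x + l\right)^{2} = \left(10 - 4\right)^{2} = 6^{2} = 36$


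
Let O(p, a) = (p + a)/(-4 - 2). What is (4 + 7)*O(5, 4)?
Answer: -33/2 ≈ -16.500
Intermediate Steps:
O(p, a) = -a/6 - p/6 (O(p, a) = (a + p)/(-6) = (a + p)*(-1/6) = -a/6 - p/6)
(4 + 7)*O(5, 4) = (4 + 7)*(-1/6*4 - 1/6*5) = 11*(-2/3 - 5/6) = 11*(-3/2) = -33/2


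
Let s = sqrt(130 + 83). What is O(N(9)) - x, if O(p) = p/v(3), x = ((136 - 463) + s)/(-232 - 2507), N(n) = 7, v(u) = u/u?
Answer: 6282/913 + sqrt(213)/2739 ≈ 6.8859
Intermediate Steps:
v(u) = 1
s = sqrt(213) ≈ 14.595
x = 109/913 - sqrt(213)/2739 (x = ((136 - 463) + sqrt(213))/(-232 - 2507) = (-327 + sqrt(213))/(-2739) = (-327 + sqrt(213))*(-1/2739) = 109/913 - sqrt(213)/2739 ≈ 0.11406)
O(p) = p (O(p) = p/1 = p*1 = p)
O(N(9)) - x = 7 - (109/913 - sqrt(213)/2739) = 7 + (-109/913 + sqrt(213)/2739) = 6282/913 + sqrt(213)/2739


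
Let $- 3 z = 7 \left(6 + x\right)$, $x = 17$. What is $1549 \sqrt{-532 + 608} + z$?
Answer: $- \frac{161}{3} + 3098 \sqrt{19} \approx 13450.0$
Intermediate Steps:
$z = - \frac{161}{3}$ ($z = - \frac{7 \left(6 + 17\right)}{3} = - \frac{7 \cdot 23}{3} = \left(- \frac{1}{3}\right) 161 = - \frac{161}{3} \approx -53.667$)
$1549 \sqrt{-532 + 608} + z = 1549 \sqrt{-532 + 608} - \frac{161}{3} = 1549 \sqrt{76} - \frac{161}{3} = 1549 \cdot 2 \sqrt{19} - \frac{161}{3} = 3098 \sqrt{19} - \frac{161}{3} = - \frac{161}{3} + 3098 \sqrt{19}$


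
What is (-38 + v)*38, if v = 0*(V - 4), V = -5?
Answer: -1444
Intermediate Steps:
v = 0 (v = 0*(-5 - 4) = 0*(-9) = 0)
(-38 + v)*38 = (-38 + 0)*38 = -38*38 = -1444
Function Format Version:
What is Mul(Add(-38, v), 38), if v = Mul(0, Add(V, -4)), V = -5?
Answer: -1444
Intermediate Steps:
v = 0 (v = Mul(0, Add(-5, -4)) = Mul(0, -9) = 0)
Mul(Add(-38, v), 38) = Mul(Add(-38, 0), 38) = Mul(-38, 38) = -1444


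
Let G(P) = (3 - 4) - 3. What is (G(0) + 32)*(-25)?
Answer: -700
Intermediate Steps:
G(P) = -4 (G(P) = -1 - 3 = -4)
(G(0) + 32)*(-25) = (-4 + 32)*(-25) = 28*(-25) = -700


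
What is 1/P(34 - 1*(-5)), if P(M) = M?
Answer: 1/39 ≈ 0.025641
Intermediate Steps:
1/P(34 - 1*(-5)) = 1/(34 - 1*(-5)) = 1/(34 + 5) = 1/39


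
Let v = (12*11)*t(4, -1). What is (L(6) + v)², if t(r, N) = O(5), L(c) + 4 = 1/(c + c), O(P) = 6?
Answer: 89434849/144 ≈ 6.2108e+5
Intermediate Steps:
L(c) = -4 + 1/(2*c) (L(c) = -4 + 1/(c + c) = -4 + 1/(2*c))
t(r, N) = 6
v = 792 (v = (12*11)*6 = 132*6 = 792)
(L(6) + v)² = ((-4 + (½)/6) + 792)² = ((-4 + (½)*(⅙)) + 792)² = ((-4 + 1/12) + 792)² = (-47/12 + 792)² = (9457/12)² = 89434849/144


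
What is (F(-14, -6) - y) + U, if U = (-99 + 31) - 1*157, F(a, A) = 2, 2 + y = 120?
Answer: -341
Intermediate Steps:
y = 118 (y = -2 + 120 = 118)
U = -225 (U = -68 - 157 = -225)
(F(-14, -6) - y) + U = (2 - 1*118) - 225 = (2 - 118) - 225 = -116 - 225 = -341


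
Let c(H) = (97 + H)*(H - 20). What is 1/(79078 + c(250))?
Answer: 1/158888 ≈ 6.2937e-6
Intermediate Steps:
c(H) = (-20 + H)*(97 + H) (c(H) = (97 + H)*(-20 + H) = (-20 + H)*(97 + H))
1/(79078 + c(250)) = 1/(79078 + (-1940 + 250**2 + 77*250)) = 1/(79078 + (-1940 + 62500 + 19250)) = 1/(79078 + 79810) = 1/158888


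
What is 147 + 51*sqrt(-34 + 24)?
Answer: 147 + 51*I*sqrt(10) ≈ 147.0 + 161.28*I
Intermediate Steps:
147 + 51*sqrt(-34 + 24) = 147 + 51*sqrt(-10) = 147 + 51*(I*sqrt(10)) = 147 + 51*I*sqrt(10)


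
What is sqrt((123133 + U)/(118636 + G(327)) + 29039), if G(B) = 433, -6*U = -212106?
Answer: 5*sqrt(16468686649763)/119069 ≈ 170.41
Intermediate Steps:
U = 35351 (U = -1/6*(-212106) = 35351)
sqrt((123133 + U)/(118636 + G(327)) + 29039) = sqrt((123133 + 35351)/(118636 + 433) + 29039) = sqrt(158484/119069 + 29039) = sqrt(3457803175/119069) = 5*sqrt(16468686649763)/119069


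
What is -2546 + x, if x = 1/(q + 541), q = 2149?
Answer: -6848739/2690 ≈ -2546.0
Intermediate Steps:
x = 1/2690 (x = 1/(2149 + 541) = 1/2690 ≈ 0.00037175)
-2546 + x = -2546 + 1/2690 = -6848739/2690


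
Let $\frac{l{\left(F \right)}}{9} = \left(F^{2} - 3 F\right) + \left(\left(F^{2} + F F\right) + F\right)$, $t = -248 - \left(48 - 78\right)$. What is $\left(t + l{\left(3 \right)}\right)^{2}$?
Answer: $841$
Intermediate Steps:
$t = -218$ ($t = -248 - -30 = -248 + 30 = -218$)
$l{\left(F \right)} = - 18 F + 27 F^{2}$ ($l{\left(F \right)} = 9 \left(\left(F^{2} - 3 F\right) + \left(\left(F^{2} + F F\right) + F\right)\right) = 9 \left(\left(F^{2} - 3 F\right) + \left(\left(F^{2} + F^{2}\right) + F\right)\right) = 9 \left(\left(F^{2} - 3 F\right) + \left(2 F^{2} + F\right)\right) = 9 \left(\left(F^{2} - 3 F\right) + \left(F + 2 F^{2}\right)\right) = 9 \left(- 2 F + 3 F^{2}\right) = - 18 F + 27 F^{2}$)
$\left(t + l{\left(3 \right)}\right)^{2} = \left(-218 + 9 \cdot 3 \left(-2 + 3 \cdot 3\right)\right)^{2} = \left(-218 + 9 \cdot 3 \left(-2 + 9\right)\right)^{2} = \left(-218 + 9 \cdot 3 \cdot 7\right)^{2} = \left(-218 + 189\right)^{2} = \left(-29\right)^{2} = 841$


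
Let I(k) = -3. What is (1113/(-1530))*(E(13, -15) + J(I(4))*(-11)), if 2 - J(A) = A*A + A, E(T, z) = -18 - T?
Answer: -4823/510 ≈ -9.4569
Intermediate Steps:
J(A) = 2 - A - A² (J(A) = 2 - (A*A + A) = 2 - (A² + A) = 2 - (A + A²) = 2 + (-A - A²) = 2 - A - A²)
(1113/(-1530))*(E(13, -15) + J(I(4))*(-11)) = (1113/(-1530))*((-18 - 1*13) + (2 - 1*(-3) - 1*(-3)²)*(-11)) = (1113*(-1/1530))*((-18 - 13) + (2 + 3 - 1*9)*(-11)) = -371*(-31 + (2 + 3 - 9)*(-11))/510 = -371*(-31 - 4*(-11))/510 = -371*(-31 + 44)/510 = -371/510*13 = -4823/510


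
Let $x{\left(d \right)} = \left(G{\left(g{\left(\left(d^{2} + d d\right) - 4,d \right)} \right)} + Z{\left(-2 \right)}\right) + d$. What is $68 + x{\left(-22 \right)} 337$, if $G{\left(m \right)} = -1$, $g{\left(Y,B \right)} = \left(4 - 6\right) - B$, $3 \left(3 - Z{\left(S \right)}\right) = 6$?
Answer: $-7346$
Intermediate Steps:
$Z{\left(S \right)} = 1$ ($Z{\left(S \right)} = 3 - 2 = 1$)
$g{\left(Y,B \right)} = -2 - B$ ($g{\left(Y,B \right)} = \left(4 - 6\right) - B = -2 - B$)
$x{\left(d \right)} = d$ ($x{\left(d \right)} = \left(-1 + 1\right) + d = 0 + d = d$)
$68 + x{\left(-22 \right)} 337 = 68 - 7414 = -7346$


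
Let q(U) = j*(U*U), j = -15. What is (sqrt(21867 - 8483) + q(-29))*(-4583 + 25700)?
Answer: -266390955 + 42234*sqrt(3346) ≈ -2.6395e+8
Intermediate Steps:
q(U) = -15*U**2 (q(U) = -15*U*U = -15*U**2)
(sqrt(21867 - 8483) + q(-29))*(-4583 + 25700) = (sqrt(21867 - 8483) - 15*(-29)**2)*(-4583 + 25700) = (sqrt(13384) - 15*841)*21117 = (2*sqrt(3346) - 12615)*21117 = (-12615 + 2*sqrt(3346))*21117 = -266390955 + 42234*sqrt(3346)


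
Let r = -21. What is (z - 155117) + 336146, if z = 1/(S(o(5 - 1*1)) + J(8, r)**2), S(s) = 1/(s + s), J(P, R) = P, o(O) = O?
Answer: 92867885/513 ≈ 1.8103e+5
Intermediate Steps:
S(s) = 1/(2*s)
z = 8/513 (z = 1/(1/(2*(5 - 1*1)) + 8**2) = 1/(1/(2*(5 - 1)) + 64) = 1/((1/2)/4 + 64) = 1/((1/2)*(1/4) + 64) = 1/(1/8 + 64) = 1/(513/8) = 8/513 ≈ 0.015595)
(z - 155117) + 336146 = (8/513 - 155117) + 336146 = -79575013/513 + 336146 = 92867885/513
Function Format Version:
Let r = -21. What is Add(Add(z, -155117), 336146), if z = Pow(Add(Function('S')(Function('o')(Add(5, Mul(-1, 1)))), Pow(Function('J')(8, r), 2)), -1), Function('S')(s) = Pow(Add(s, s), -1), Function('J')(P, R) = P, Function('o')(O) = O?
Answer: Rational(92867885, 513) ≈ 1.8103e+5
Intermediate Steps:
Function('S')(s) = Mul(Rational(1, 2), Pow(s, -1)) (Function('S')(s) = Pow(Mul(2, s), -1) = Mul(Rational(1, 2), Pow(s, -1)))
z = Rational(8, 513) (z = Pow(Add(Mul(Rational(1, 2), Pow(Add(5, Mul(-1, 1)), -1)), Pow(8, 2)), -1) = Pow(Add(Mul(Rational(1, 2), Pow(Add(5, -1), -1)), 64), -1) = Pow(Add(Mul(Rational(1, 2), Pow(4, -1)), 64), -1) = Pow(Add(Mul(Rational(1, 2), Rational(1, 4)), 64), -1) = Pow(Add(Rational(1, 8), 64), -1) = Pow(Rational(513, 8), -1) = Rational(8, 513) ≈ 0.015595)
Add(Add(z, -155117), 336146) = Add(Add(Rational(8, 513), -155117), 336146) = Add(Rational(-79575013, 513), 336146) = Rational(92867885, 513)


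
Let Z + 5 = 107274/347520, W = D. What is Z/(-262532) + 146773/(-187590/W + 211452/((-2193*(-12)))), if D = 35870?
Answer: 1518690043989417821/29027974216960 ≈ 52318.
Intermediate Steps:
W = 35870
Z = -271721/57920 (Z = -5 + 107274/347520 = -5 + 107274*(1/347520) = -5 + 17879/57920 = -271721/57920 ≈ -4.6913)
Z/(-262532) + 146773/(-187590/W + 211452/((-2193*(-12)))) = -271721/57920/(-262532) + 146773/(-187590/35870 + 211452/((-2193*(-12)))) = -271721/57920*(-1/262532) + 146773/(-187590*1/35870 + 211452/26316) = 271721/15205853440 + 146773/(-18759/3587 + 211452*(1/26316)) = 271721/15205853440 + 146773/(-18759/3587 + 17621/2193) = 271721/15205853440 + 146773/(76360/27219) = 271721/15205853440 + 146773*(27219/76360) = 271721/15205853440 + 3995014287/76360 = 1518690043989417821/29027974216960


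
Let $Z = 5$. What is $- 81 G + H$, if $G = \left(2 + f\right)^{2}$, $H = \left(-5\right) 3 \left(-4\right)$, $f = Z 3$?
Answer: $-23349$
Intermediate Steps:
$f = 15$ ($f = 5 \cdot 3 = 15$)
$H = 60$ ($H = \left(-15\right) \left(-4\right) = 60$)
$G = 289$ ($G = \left(2 + 15\right)^{2} = 17^{2} = 289$)
$- 81 G + H = \left(-81\right) 289 + 60 = -23409 + 60 = -23349$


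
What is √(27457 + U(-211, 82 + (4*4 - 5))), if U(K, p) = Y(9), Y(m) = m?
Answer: √27466 ≈ 165.73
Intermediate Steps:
U(K, p) = 9
√(27457 + U(-211, 82 + (4*4 - 5))) = √(27457 + 9) = √27466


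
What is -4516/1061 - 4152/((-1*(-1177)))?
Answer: -9720604/1248797 ≈ -7.7840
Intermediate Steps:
-4516/1061 - 4152/((-1*(-1177))) = -4516*1/1061 - 4152/1177 = -4516/1061 - 4152*1/1177 = -4516/1061 - 4152/1177 = -9720604/1248797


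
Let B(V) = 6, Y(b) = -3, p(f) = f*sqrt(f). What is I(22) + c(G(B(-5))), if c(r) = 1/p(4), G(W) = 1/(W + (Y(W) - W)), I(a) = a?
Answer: 177/8 ≈ 22.125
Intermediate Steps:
p(f) = f**(3/2)
G(W) = -1/3 (G(W) = 1/(W + (-3 - W)) = 1/(-3) = -1/3)
c(r) = 1/8 (c(r) = 1/(4**(3/2)) = 1/8)
I(22) + c(G(B(-5))) = 22 + 1/8 = 177/8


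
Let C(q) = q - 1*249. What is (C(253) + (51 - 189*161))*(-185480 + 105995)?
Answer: 2414277390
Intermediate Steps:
C(q) = -249 + q (C(q) = q - 249 = -249 + q)
(C(253) + (51 - 189*161))*(-185480 + 105995) = ((-249 + 253) + (51 - 189*161))*(-185480 + 105995) = (4 + (51 - 30429))*(-79485) = (4 - 30378)*(-79485) = -30374*(-79485) = 2414277390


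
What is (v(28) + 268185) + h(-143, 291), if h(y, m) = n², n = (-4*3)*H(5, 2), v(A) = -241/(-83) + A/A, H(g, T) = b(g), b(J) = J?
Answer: 22558479/83 ≈ 2.7179e+5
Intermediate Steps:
H(g, T) = g
v(A) = 324/83 (v(A) = -241*(-1/83) + 1 = 241/83 + 1 = 324/83)
n = -60 (n = -4*3*5 = -12*5 = -60)
h(y, m) = 3600 (h(y, m) = (-60)² = 3600)
(v(28) + 268185) + h(-143, 291) = (324/83 + 268185) + 3600 = 22259679/83 + 3600 = 22558479/83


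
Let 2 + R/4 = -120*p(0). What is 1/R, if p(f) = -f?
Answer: -⅛ ≈ -0.12500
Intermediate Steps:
R = -8 (R = -8 + 4*(-(-120)*0) = -8 + 4*(-120*0) = -8 + 4*0 = -8 + 0 = -8)
1/R = 1/(-8) = -⅛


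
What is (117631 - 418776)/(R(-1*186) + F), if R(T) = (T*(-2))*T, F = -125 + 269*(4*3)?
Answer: 301145/66089 ≈ 4.5567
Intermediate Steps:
F = 3103 (F = -125 + 269*12 = -125 + 3228 = 3103)
R(T) = -2*T**2 (R(T) = (-2*T)*T = -2*T**2)
(117631 - 418776)/(R(-1*186) + F) = (117631 - 418776)/(-2*(-1*186)**2 + 3103) = -301145/(-2*(-186)**2 + 3103) = -301145/(-2*34596 + 3103) = -301145/(-69192 + 3103) = -301145/(-66089) = -301145*(-1/66089) = 301145/66089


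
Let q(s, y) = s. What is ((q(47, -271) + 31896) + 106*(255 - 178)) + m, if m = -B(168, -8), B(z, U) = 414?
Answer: 39691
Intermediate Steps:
m = -414 (m = -1*414 = -414)
((q(47, -271) + 31896) + 106*(255 - 178)) + m = ((47 + 31896) + 106*(255 - 178)) - 414 = (31943 + 106*77) - 414 = (31943 + 8162) - 414 = 40105 - 414 = 39691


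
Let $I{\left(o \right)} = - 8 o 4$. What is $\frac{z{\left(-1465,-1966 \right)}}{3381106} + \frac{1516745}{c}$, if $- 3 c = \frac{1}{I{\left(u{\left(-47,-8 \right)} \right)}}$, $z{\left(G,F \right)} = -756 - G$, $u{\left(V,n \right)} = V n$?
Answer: $\frac{185110236778437829}{3381106} \approx 5.4748 \cdot 10^{10}$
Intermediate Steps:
$I{\left(o \right)} = - 32 o$
$c = \frac{1}{36096}$ ($c = - \frac{1}{3 \left(- 32 \left(\left(-47\right) \left(-8\right)\right)\right)} = - \frac{1}{3 \left(\left(-32\right) 376\right)} = - \frac{1}{3 \left(-12032\right)} = \left(- \frac{1}{3}\right) \left(- \frac{1}{12032}\right) = \frac{1}{36096} \approx 2.7704 \cdot 10^{-5}$)
$\frac{z{\left(-1465,-1966 \right)}}{3381106} + \frac{1516745}{c} = \frac{-756 - -1465}{3381106} + 1516745 \frac{1}{\frac{1}{36096}} = \left(-756 + 1465\right) \frac{1}{3381106} + 1516745 \cdot 36096 = 709 \cdot \frac{1}{3381106} + 54748427520 = \frac{709}{3381106} + 54748427520 = \frac{185110236778437829}{3381106}$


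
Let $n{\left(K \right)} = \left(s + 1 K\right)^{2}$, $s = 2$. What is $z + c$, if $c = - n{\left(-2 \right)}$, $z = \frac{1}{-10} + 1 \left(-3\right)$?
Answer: $- \frac{31}{10} \approx -3.1$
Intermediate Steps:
$n{\left(K \right)} = \left(2 + K\right)^{2}$ ($n{\left(K \right)} = \left(2 + 1 K\right)^{2} = \left(2 + K\right)^{2}$)
$z = - \frac{31}{10}$ ($z = - \frac{1}{10} - 3 = - \frac{31}{10} \approx -3.1$)
$c = 0$ ($c = - \left(2 - 2\right)^{2} = - 0^{2} = \left(-1\right) 0 = 0$)
$z + c = - \frac{31}{10} + 0 = - \frac{31}{10}$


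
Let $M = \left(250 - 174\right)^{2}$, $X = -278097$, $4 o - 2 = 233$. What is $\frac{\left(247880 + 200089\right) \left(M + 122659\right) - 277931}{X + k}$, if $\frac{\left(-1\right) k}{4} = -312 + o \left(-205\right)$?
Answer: $- \frac{28767310292}{114337} \approx -2.516 \cdot 10^{5}$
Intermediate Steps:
$o = \frac{235}{4}$ ($o = \frac{1}{2} + \frac{1}{4} \cdot 233 = \frac{1}{2} + \frac{233}{4} = \frac{235}{4} \approx 58.75$)
$M = 5776$ ($M = 76^{2} = 5776$)
$k = 49423$ ($k = - 4 \left(-312 + \frac{235}{4} \left(-205\right)\right) = - 4 \left(-312 - \frac{48175}{4}\right) = \left(-4\right) \left(- \frac{49423}{4}\right) = 49423$)
$\frac{\left(247880 + 200089\right) \left(M + 122659\right) - 277931}{X + k} = \frac{\left(247880 + 200089\right) \left(5776 + 122659\right) - 277931}{-278097 + 49423} = \frac{447969 \cdot 128435 - 277931}{-228674} = \left(57534898515 - 277931\right) \left(- \frac{1}{228674}\right) = 57534620584 \left(- \frac{1}{228674}\right) = - \frac{28767310292}{114337}$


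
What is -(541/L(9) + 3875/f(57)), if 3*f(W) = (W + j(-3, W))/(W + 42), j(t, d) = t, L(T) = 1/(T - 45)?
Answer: -3673/2 ≈ -1836.5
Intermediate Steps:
L(T) = 1/(-45 + T)
f(W) = (-3 + W)/(3*(42 + W)) (f(W) = ((W - 3)/(W + 42))/3 = ((-3 + W)/(42 + W))/3 = (-3 + W)/(3*(42 + W)))
-(541/L(9) + 3875/f(57)) = -(541/(1/(-45 + 9)) + 3875/(((-3 + 57)/(3*(42 + 57))))) = -(541/(1/(-36)) + 3875/(((1/3)*54/99))) = -(541/(-1/36) + 3875/(((1/3)*(1/99)*54))) = -(541*(-36) + 3875/(2/11)) = -(-19476 + 3875*(11/2)) = -(-19476 + 42625/2) = -1*3673/2 = -3673/2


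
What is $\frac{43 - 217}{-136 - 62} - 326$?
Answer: $- \frac{10729}{33} \approx -325.12$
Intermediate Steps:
$\frac{43 - 217}{-136 - 62} - 326 = - \frac{174}{-198} - 326 = \left(-174\right) \left(- \frac{1}{198}\right) - 326 = \frac{29}{33} - 326 = - \frac{10729}{33}$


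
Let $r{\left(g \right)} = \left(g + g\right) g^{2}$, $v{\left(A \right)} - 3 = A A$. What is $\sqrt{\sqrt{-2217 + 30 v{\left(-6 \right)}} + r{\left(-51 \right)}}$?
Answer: $\sqrt{-265302 + i \sqrt{1047}} \approx 0.031 + 515.07 i$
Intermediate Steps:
$v{\left(A \right)} = 3 + A^{2}$ ($v{\left(A \right)} = 3 + A A = 3 + A^{2}$)
$r{\left(g \right)} = 2 g^{3}$ ($r{\left(g \right)} = 2 g g^{2} = 2 g^{3}$)
$\sqrt{\sqrt{-2217 + 30 v{\left(-6 \right)}} + r{\left(-51 \right)}} = \sqrt{\sqrt{-2217 + 30 \left(3 + \left(-6\right)^{2}\right)} + 2 \left(-51\right)^{3}} = \sqrt{\sqrt{-2217 + 30 \left(3 + 36\right)} + 2 \left(-132651\right)} = \sqrt{\sqrt{-2217 + 30 \cdot 39} - 265302} = \sqrt{\sqrt{-2217 + 1170} - 265302} = \sqrt{\sqrt{-1047} - 265302} = \sqrt{i \sqrt{1047} - 265302} = \sqrt{-265302 + i \sqrt{1047}}$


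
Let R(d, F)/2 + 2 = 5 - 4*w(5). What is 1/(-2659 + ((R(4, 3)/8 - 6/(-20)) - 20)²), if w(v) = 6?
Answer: -400/814599 ≈ -0.00049104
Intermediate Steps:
R(d, F) = -42 (R(d, F) = -4 + 2*(5 - 4*6) = -4 + 2*(5 - 24) = -4 + 2*(-19) = -4 - 38 = -42)
1/(-2659 + ((R(4, 3)/8 - 6/(-20)) - 20)²) = 1/(-2659 + ((-42/8 - 6/(-20)) - 20)²) = 1/(-2659 + ((-42*⅛ - 6*(-1/20)) - 20)²) = 1/(-2659 + ((-21/4 + 3/10) - 20)²) = 1/(-2659 + (-99/20 - 20)²) = 1/(-2659 + (-499/20)²) = 1/(-2659 + 249001/400) = 1/(-814599/400) = -400/814599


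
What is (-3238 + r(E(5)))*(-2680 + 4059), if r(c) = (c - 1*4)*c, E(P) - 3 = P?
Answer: -4421074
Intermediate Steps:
E(P) = 3 + P
r(c) = c*(-4 + c) (r(c) = (c - 4)*c = (-4 + c)*c = c*(-4 + c))
(-3238 + r(E(5)))*(-2680 + 4059) = (-3238 + (3 + 5)*(-4 + (3 + 5)))*(-2680 + 4059) = (-3238 + 8*(-4 + 8))*1379 = (-3238 + 8*4)*1379 = (-3238 + 32)*1379 = -3206*1379 = -4421074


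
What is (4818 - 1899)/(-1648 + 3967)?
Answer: 973/773 ≈ 1.2587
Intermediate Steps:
(4818 - 1899)/(-1648 + 3967) = 2919/2319 = 2919*(1/2319) = 973/773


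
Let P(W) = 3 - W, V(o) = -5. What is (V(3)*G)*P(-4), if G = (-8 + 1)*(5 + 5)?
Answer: 2450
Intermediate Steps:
G = -70 (G = -7*10 = -70)
(V(3)*G)*P(-4) = (-5*(-70))*(3 - 1*(-4)) = 350*(3 + 4) = 350*7 = 2450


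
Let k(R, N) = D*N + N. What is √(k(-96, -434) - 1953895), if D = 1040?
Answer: I*√2405689 ≈ 1551.0*I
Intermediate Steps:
k(R, N) = 1041*N (k(R, N) = 1040*N + N = 1041*N)
√(k(-96, -434) - 1953895) = √(1041*(-434) - 1953895) = √(-451794 - 1953895) = √(-2405689) = I*√2405689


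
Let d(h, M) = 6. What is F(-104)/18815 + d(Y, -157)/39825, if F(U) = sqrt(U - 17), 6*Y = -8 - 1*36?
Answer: 2/13275 + 11*I/18815 ≈ 0.00015066 + 0.00058464*I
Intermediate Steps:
Y = -22/3 (Y = (-8 - 1*36)/6 = (-8 - 36)/6 = (1/6)*(-44) = -22/3 ≈ -7.3333)
F(U) = sqrt(-17 + U)
F(-104)/18815 + d(Y, -157)/39825 = sqrt(-17 - 104)/18815 + 6/39825 = sqrt(-121)*(1/18815) + 6*(1/39825) = (11*I)*(1/18815) + 2/13275 = 11*I/18815 + 2/13275 = 2/13275 + 11*I/18815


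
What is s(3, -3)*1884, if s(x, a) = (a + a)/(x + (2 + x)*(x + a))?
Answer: -3768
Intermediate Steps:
s(x, a) = 2*a/(x + (2 + x)*(a + x)) (s(x, a) = (2*a)/(x + (2 + x)*(a + x)) = 2*a/(x + (2 + x)*(a + x)))
s(3, -3)*1884 = (2*(-3)/(3² + 2*(-3) + 3*3 - 3*3))*1884 = (2*(-3)/(9 - 6 + 9 - 9))*1884 = (2*(-3)/3)*1884 = (2*(-3)*(⅓))*1884 = -2*1884 = -3768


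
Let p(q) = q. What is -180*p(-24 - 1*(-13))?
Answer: 1980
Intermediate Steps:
-180*p(-24 - 1*(-13)) = -180*(-24 - 1*(-13)) = -180*(-24 + 13) = -180*(-11) = 1980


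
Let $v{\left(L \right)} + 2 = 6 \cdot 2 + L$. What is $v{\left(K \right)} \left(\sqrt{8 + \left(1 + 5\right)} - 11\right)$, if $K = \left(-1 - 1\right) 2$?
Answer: $-66 + 6 \sqrt{14} \approx -43.55$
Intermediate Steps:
$K = -4$ ($K = \left(-2\right) 2 = -4$)
$v{\left(L \right)} = 10 + L$ ($v{\left(L \right)} = -2 + \left(6 \cdot 2 + L\right) = -2 + \left(12 + L\right) = 10 + L$)
$v{\left(K \right)} \left(\sqrt{8 + \left(1 + 5\right)} - 11\right) = \left(10 - 4\right) \left(\sqrt{8 + \left(1 + 5\right)} - 11\right) = 6 \left(\sqrt{8 + 6} - 11\right) = 6 \left(\sqrt{14} - 11\right) = 6 \left(-11 + \sqrt{14}\right) = -66 + 6 \sqrt{14}$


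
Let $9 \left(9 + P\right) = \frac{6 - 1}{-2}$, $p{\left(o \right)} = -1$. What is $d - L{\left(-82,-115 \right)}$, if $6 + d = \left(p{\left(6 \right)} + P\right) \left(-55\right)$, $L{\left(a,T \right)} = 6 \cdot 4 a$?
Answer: $\frac{45491}{18} \approx 2527.3$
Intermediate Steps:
$P = - \frac{167}{18}$ ($P = -9 + \frac{\left(6 - 1\right) \frac{1}{-2}}{9} = -9 + \frac{5 \left(- \frac{1}{2}\right)}{9} = -9 + \frac{1}{9} \left(- \frac{5}{2}\right) = -9 - \frac{5}{18} = - \frac{167}{18} \approx -9.2778$)
$L{\left(a,T \right)} = 24 a$
$d = \frac{10067}{18}$ ($d = -6 + \left(-1 - \frac{167}{18}\right) \left(-55\right) = -6 - - \frac{10175}{18} = -6 + \frac{10175}{18} = \frac{10067}{18} \approx 559.28$)
$d - L{\left(-82,-115 \right)} = \frac{10067}{18} - 24 \left(-82\right) = \frac{10067}{18} - -1968 = \frac{10067}{18} + 1968 = \frac{45491}{18}$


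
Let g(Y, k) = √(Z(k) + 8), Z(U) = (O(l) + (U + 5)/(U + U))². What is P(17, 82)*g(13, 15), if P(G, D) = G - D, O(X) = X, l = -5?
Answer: -65*√241/3 ≈ -336.36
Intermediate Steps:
Z(U) = (-5 + (5 + U)/(2*U))² (Z(U) = (-5 + (U + 5)/(U + U))² = (-5 + (5 + U)/((2*U)))² = (-5 + (5 + U)*(1/(2*U)))² = (-5 + (5 + U)/(2*U))²)
g(Y, k) = √(8 + (5 - 9*k)²/(4*k²)) (g(Y, k) = √((5 - 9*k)²/(4*k²) + 8) = √(8 + (5 - 9*k)²/(4*k²)))
P(17, 82)*g(13, 15) = (17 - 1*82)*(√(113 - 90/15 + 25/15²)/2) = (17 - 82)*(√(113 - 90*1/15 + 25*(1/225))/2) = -65*√(113 - 6 + ⅑)/2 = -65*√(964/9)/2 = -65*2*√241/3/2 = -65*√241/3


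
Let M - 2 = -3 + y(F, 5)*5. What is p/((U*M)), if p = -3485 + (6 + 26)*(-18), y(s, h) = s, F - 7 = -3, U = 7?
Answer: -4061/133 ≈ -30.534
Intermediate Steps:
F = 4 (F = 7 - 3 = 4)
M = 19 (M = 2 + (-3 + 4*5) = 2 + (-3 + 20) = 2 + 17 = 19)
p = -4061 (p = -3485 + 32*(-18) = -3485 - 576 = -4061)
p/((U*M)) = -4061/(7*19) = -4061/133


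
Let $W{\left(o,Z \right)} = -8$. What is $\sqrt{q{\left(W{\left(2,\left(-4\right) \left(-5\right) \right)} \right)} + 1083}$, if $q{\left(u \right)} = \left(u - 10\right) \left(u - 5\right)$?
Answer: $\sqrt{1317} \approx 36.29$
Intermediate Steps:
$q{\left(u \right)} = \left(-10 + u\right) \left(-5 + u\right)$
$\sqrt{q{\left(W{\left(2,\left(-4\right) \left(-5\right) \right)} \right)} + 1083} = \sqrt{\left(50 + \left(-8\right)^{2} - -120\right) + 1083} = \sqrt{\left(50 + 64 + 120\right) + 1083} = \sqrt{234 + 1083} = \sqrt{1317}$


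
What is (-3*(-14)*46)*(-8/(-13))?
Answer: 15456/13 ≈ 1188.9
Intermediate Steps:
(-3*(-14)*46)*(-8/(-13)) = (42*46)*(-8*(-1/13)) = 1932*(8/13) = 15456/13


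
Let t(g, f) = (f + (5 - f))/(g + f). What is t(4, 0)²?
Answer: 25/16 ≈ 1.5625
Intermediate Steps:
t(g, f) = 5/(f + g)
t(4, 0)² = (5/(0 + 4))² = (5/4)² = 25/16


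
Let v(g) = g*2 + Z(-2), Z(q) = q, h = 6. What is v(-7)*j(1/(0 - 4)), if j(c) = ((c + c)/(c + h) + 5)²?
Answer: -204304/529 ≈ -386.21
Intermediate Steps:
j(c) = (5 + 2*c/(6 + c))² (j(c) = ((c + c)/(c + 6) + 5)² = ((2*c)/(6 + c) + 5)² = (2*c/(6 + c) + 5)² = (5 + 2*c/(6 + c))²)
v(g) = -2 + 2*g (v(g) = g*2 - 2 = 2*g - 2 = -2 + 2*g)
v(-7)*j(1/(0 - 4)) = (-2 + 2*(-7))*((30 + 7/(0 - 4))²/(6 + 1/(0 - 4))²) = (-2 - 14)*((30 + 7/(-4))²/(6 + 1/(-4))²) = -16*(30 + 7*(-¼))²/(6 - ¼)² = -16*(30 - 7/4)²/(23/4)² = -256*(113/4)²/529 = -256*12769/(529*16) = -16*12769/529 = -204304/529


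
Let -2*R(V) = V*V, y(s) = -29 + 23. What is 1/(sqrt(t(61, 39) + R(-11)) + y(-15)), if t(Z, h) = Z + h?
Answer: 12/7 + sqrt(158)/7 ≈ 3.5100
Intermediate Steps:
y(s) = -6
R(V) = -V**2/2 (R(V) = -V*V/2 = -V**2/2)
1/(sqrt(t(61, 39) + R(-11)) + y(-15)) = 1/(sqrt((61 + 39) - 1/2*(-11)**2) - 6) = 1/(sqrt(100 - 1/2*121) - 6) = 1/(sqrt(100 - 121/2) - 6) = 1/(sqrt(79/2) - 6) = 1/(sqrt(158)/2 - 6) = 1/(-6 + sqrt(158)/2)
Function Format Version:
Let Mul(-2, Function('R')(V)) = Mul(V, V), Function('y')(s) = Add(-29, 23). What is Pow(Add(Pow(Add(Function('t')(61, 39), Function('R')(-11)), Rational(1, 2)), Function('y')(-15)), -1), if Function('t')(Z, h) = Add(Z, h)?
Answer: Add(Rational(12, 7), Mul(Rational(1, 7), Pow(158, Rational(1, 2)))) ≈ 3.5100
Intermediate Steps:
Function('y')(s) = -6
Function('R')(V) = Mul(Rational(-1, 2), Pow(V, 2)) (Function('R')(V) = Mul(Rational(-1, 2), Mul(V, V)) = Mul(Rational(-1, 2), Pow(V, 2)))
Pow(Add(Pow(Add(Function('t')(61, 39), Function('R')(-11)), Rational(1, 2)), Function('y')(-15)), -1) = Pow(Add(Pow(Add(Add(61, 39), Mul(Rational(-1, 2), Pow(-11, 2))), Rational(1, 2)), -6), -1) = Pow(Add(Pow(Add(100, Mul(Rational(-1, 2), 121)), Rational(1, 2)), -6), -1) = Pow(Add(Pow(Add(100, Rational(-121, 2)), Rational(1, 2)), -6), -1) = Pow(Add(Pow(Rational(79, 2), Rational(1, 2)), -6), -1) = Pow(Add(Mul(Rational(1, 2), Pow(158, Rational(1, 2))), -6), -1) = Pow(Add(-6, Mul(Rational(1, 2), Pow(158, Rational(1, 2)))), -1)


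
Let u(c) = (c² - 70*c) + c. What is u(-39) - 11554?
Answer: -7342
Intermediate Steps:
u(c) = c² - 69*c
u(-39) - 11554 = -39*(-69 - 39) - 11554 = -39*(-108) - 11554 = 4212 - 11554 = -7342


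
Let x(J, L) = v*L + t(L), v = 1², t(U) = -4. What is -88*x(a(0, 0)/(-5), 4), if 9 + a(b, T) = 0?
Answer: 0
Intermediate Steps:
a(b, T) = -9 (a(b, T) = -9 + 0 = -9)
v = 1
x(J, L) = -4 + L (x(J, L) = 1*L - 4 = L - 4 = -4 + L)
-88*x(a(0, 0)/(-5), 4) = -88*(-4 + 4) = -88*0 = 0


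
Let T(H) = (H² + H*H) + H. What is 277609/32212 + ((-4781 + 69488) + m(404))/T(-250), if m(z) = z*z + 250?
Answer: 20990815713/2009223500 ≈ 10.447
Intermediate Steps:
m(z) = 250 + z² (m(z) = z² + 250 = 250 + z²)
T(H) = H + 2*H² (T(H) = (H² + H²) + H = 2*H² + H = H + 2*H²)
277609/32212 + ((-4781 + 69488) + m(404))/T(-250) = 277609/32212 + ((-4781 + 69488) + (250 + 404²))/((-250*(1 + 2*(-250)))) = 277609*(1/32212) + (64707 + (250 + 163216))/((-250*(1 - 500))) = 277609/32212 + (64707 + 163466)/((-250*(-499))) = 277609/32212 + 228173/124750 = 20990815713/2009223500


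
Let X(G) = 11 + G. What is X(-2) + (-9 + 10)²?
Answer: 10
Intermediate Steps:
X(-2) + (-9 + 10)² = (11 - 2) + (-9 + 10)² = 9 + 1² = 9 + 1 = 10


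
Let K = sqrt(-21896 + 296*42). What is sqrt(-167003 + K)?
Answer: sqrt(-167003 + 26*I*sqrt(14)) ≈ 0.119 + 408.66*I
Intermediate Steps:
K = 26*I*sqrt(14) (K = sqrt(-21896 + 12432) = sqrt(-9464) = 26*I*sqrt(14) ≈ 97.283*I)
sqrt(-167003 + K) = sqrt(-167003 + 26*I*sqrt(14))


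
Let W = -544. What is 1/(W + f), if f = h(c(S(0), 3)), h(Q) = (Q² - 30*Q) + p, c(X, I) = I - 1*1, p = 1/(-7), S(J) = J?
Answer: -7/4201 ≈ -0.0016663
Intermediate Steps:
p = -⅐ ≈ -0.14286
c(X, I) = -1 + I (c(X, I) = I - 1 = -1 + I)
h(Q) = -⅐ + Q² - 30*Q (h(Q) = (Q² - 30*Q) - ⅐ = -⅐ + Q² - 30*Q)
f = -393/7 (f = -⅐ + (-1 + 3)² - 30*(-1 + 3) = -⅐ + 2² - 30*2 = -⅐ + 4 - 60 = -393/7 ≈ -56.143)
1/(W + f) = 1/(-544 - 393/7) = 1/(-4201/7) = -7/4201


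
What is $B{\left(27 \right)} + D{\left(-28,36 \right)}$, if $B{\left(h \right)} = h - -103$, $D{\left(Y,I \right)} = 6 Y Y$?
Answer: $4834$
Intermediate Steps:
$D{\left(Y,I \right)} = 6 Y^{2}$
$B{\left(h \right)} = 103 + h$ ($B{\left(h \right)} = h + 103 = 103 + h$)
$B{\left(27 \right)} + D{\left(-28,36 \right)} = \left(103 + 27\right) + 6 \left(-28\right)^{2} = 130 + 6 \cdot 784 = 130 + 4704 = 4834$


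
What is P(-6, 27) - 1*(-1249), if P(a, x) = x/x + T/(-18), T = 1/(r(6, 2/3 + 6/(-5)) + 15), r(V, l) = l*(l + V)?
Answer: 6797475/5438 ≈ 1250.0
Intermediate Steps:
r(V, l) = l*(V + l)
T = 225/2719 (T = 1/((2/3 + 6/(-5))*(6 + (2/3 + 6/(-5))) + 15) = 1/((2*(⅓) + 6*(-⅕))*(6 + (2*(⅓) + 6*(-⅕))) + 15) = 1/((⅔ - 6/5)*(6 + (⅔ - 6/5)) + 15) = 1/(-8*(6 - 8/15)/15 + 15) = 1/(-8/15*82/15 + 15) = 1/(-656/225 + 15) = 1/(2719/225) = 225/2719 ≈ 0.082751)
P(a, x) = 5413/5438 (P(a, x) = x/x + (225/2719)/(-18) = 1 + (225/2719)*(-1/18) = 1 - 25/5438 = 5413/5438)
P(-6, 27) - 1*(-1249) = 5413/5438 - 1*(-1249) = 5413/5438 + 1249 = 6797475/5438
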